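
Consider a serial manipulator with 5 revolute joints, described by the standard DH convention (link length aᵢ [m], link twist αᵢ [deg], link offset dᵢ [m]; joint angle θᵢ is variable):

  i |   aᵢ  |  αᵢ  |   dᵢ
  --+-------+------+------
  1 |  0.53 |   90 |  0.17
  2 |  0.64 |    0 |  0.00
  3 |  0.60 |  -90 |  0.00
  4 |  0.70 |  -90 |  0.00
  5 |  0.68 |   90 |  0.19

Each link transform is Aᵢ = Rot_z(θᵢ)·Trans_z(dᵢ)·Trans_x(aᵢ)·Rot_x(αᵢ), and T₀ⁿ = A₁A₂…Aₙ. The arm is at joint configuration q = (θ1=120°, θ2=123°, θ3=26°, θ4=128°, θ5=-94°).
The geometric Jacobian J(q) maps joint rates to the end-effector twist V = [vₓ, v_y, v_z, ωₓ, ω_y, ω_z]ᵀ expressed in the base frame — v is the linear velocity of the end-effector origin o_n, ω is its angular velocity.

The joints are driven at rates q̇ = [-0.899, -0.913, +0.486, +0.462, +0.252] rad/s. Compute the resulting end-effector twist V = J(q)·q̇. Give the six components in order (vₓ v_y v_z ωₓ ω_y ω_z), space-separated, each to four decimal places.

-0.4846 0.7028 0.3262 -0.2016 -0.1946 -1.3973

o_n = [-0.2393, -0.3801, 0.1503]
J₁: ẑ×o_n = [0.3801, -0.2393, 0.0000], ω = ẑ
J2: z=[0.8660, 0.5000, 0.0000] o=[-0.2650, 0.4590, 0.1700] → [-0.0099, 0.0171, -0.7395, 0.8660, 0.5000, 0.0000]
J3: z=[0.8660, 0.5000, 0.0000] o=[-0.0907, 0.1571, 0.7067] → [-0.2782, 0.4819, -0.3910, 0.8660, 0.5000, 0.0000]
J4: z=[0.2575, -0.4460, -0.8572] o=[0.1664, -0.2883, 1.0158] → [0.3073, 0.5706, -0.2046, 0.2575, -0.4460, -0.8572]
J5: z=[0.1954, 0.8928, -0.4059] o=[-0.4960, -0.2442, 0.7938] → [-0.6297, 0.0216, -0.2558, 0.1954, 0.8928, -0.4059]
V = J·q̇ = [-0.4846, 0.7028, 0.3262, -0.2016, -0.1946, -1.3973]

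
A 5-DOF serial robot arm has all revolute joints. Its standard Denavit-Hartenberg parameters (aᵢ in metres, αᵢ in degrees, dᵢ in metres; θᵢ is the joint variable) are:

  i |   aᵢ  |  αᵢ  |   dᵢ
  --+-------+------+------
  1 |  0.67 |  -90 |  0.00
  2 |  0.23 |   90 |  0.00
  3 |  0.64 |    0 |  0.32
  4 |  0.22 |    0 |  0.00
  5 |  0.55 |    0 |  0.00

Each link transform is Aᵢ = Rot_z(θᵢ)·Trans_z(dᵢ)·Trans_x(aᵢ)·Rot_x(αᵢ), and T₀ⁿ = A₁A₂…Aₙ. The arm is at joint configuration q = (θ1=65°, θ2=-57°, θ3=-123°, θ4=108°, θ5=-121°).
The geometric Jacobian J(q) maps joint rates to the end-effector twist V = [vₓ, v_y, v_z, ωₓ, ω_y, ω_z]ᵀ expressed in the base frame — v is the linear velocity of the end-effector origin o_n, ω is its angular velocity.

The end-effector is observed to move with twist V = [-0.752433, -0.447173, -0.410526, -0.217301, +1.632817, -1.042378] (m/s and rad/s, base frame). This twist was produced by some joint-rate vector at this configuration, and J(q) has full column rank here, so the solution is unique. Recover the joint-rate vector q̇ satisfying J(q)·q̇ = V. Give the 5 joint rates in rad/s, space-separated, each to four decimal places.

o_n = [0.9846, -0.1973, -0.0787]
J₁: ẑ×o_n = [0.1973, 0.9846, -0.0000], ω = ẑ
J2: z=[-0.9063, 0.4226, 0.0000] o=[0.2832, 0.6072, 0.0000] → [-0.0333, -0.0714, 0.4327, -0.9063, 0.4226, 0.0000]
J3: z=[-0.3544, -0.7601, 0.5446] o=[0.3361, 0.7208, 0.1929] → [0.7065, 0.2569, 0.8183, -0.3544, -0.7601, 0.5446]
J4: z=[-0.3544, -0.7601, 0.5446] o=[0.6289, 0.0786, 0.0748] → [0.2670, 0.1393, 0.3682, -0.3544, -0.7601, 0.5446]
J5: z=[-0.3544, -0.7601, 0.5446] o=[0.7294, 0.1595, 0.2531] → [0.4465, 0.0214, 0.3204, -0.3544, -0.7601, 0.5446]
q̇ = J⁺·V = [-0.1410, 0.8870, -0.4450, -0.8890, -0.3210]

-0.1410 0.8870 -0.4450 -0.8890 -0.3210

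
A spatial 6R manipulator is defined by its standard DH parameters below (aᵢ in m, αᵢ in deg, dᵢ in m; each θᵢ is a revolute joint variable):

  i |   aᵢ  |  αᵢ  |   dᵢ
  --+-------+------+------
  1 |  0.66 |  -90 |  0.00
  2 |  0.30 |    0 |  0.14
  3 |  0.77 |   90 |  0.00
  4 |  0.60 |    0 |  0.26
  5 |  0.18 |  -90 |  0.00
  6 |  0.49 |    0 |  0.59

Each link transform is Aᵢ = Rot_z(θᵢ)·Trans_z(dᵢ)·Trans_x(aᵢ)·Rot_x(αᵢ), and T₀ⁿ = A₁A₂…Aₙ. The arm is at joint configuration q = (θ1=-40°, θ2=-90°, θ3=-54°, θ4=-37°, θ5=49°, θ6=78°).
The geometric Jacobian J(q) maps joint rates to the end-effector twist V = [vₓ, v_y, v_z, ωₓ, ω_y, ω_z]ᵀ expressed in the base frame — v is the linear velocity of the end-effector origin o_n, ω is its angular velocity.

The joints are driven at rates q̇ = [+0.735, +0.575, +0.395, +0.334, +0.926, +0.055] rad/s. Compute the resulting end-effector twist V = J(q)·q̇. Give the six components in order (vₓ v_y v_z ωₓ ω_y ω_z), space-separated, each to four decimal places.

o_n = [0.0018, 0.5397, 1.3016]
J₁: ẑ×o_n = [-0.5397, 0.0018, 0.0000], ω = ẑ
J2: z=[0.6428, 0.7660, 0.0000] o=[0.5056, -0.4242, 0.0000] → [0.9971, -0.8367, 1.0055, 0.6428, 0.7660, 0.0000]
J3: z=[0.6428, 0.7660, 0.0000] o=[0.5956, -0.3170, 0.3000] → [0.7673, -0.6438, 1.0055, 0.6428, 0.7660, 0.0000]
J4: z=[-0.4503, 0.3778, -0.8090] o=[0.1184, 0.0834, 0.7526] → [0.5766, 0.3415, -0.1614, -0.4503, 0.3778, -0.8090]
J5: z=[-0.4503, 0.3778, -0.8090] o=[-0.5278, 0.1542, 0.8239] → [0.4924, -0.2133, -0.3737, -0.4503, 0.3778, -0.8090]
J6: z=[0.7576, 0.6412, -0.1222] o=[-0.6128, 0.2745, 0.9274] → [0.2724, -0.3586, -0.1931, 0.7576, 0.6412, -0.1222]
V = J·q̇ = [1.1432, -0.8373, 0.5648, 0.0978, 1.2544, -0.2911]

1.1432 -0.8373 0.5648 0.0978 1.2544 -0.2911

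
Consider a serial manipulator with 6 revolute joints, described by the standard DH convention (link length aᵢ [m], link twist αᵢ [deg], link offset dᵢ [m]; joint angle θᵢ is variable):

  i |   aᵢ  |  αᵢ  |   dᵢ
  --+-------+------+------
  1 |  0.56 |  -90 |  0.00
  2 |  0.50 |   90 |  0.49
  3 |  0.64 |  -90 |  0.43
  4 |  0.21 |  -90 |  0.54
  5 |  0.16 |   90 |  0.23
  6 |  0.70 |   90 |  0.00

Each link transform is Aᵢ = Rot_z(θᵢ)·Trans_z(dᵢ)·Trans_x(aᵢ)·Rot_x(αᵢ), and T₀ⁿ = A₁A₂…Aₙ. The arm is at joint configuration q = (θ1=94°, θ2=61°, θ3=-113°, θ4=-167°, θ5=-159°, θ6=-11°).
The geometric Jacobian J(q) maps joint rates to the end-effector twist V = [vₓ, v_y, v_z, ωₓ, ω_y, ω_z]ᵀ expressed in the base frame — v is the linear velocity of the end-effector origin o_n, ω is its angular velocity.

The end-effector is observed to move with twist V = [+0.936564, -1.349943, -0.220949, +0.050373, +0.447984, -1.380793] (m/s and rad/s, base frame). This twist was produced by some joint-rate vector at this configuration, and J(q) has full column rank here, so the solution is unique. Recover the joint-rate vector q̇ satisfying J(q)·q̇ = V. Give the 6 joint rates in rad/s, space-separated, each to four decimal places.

-0.5760 0.3420 -0.6090 0.7340 0.5980 -0.2970

o_n = [0.8773, 1.3548, -0.5063]
J₁: ẑ×o_n = [-1.3548, 0.8773, 0.0000], ω = ẑ
J2: z=[-0.9976, -0.0698, 0.0000] o=[-0.0391, 0.5586, 0.0000] → [0.0353, -0.5050, -0.7303, -0.9976, -0.0698, 0.0000]
J3: z=[-0.0610, 0.8725, 0.4848] o=[-0.5448, 0.7663, -0.4373] → [-0.3455, 0.6852, -1.2767, -0.0610, 0.8725, 0.4848]
J4: z=[0.3586, 0.4724, -0.8051] o=[0.0251, 1.0616, -0.0101] → [0.0017, -0.5082, -0.2975, 0.3586, 0.4724, -0.8051]
J5: z=[0.1501, 0.8221, 0.5493] o=[0.0253, 1.3835, -0.4919] → [0.0039, 0.4701, -0.7047, 0.1501, 0.8221, 0.5493]
J6: z=[-0.0047, -0.5550, 0.8319] o=[0.2180, 1.5521, -0.3783] → [0.2352, 0.5479, 0.3668, -0.0047, -0.5550, 0.8319]
q̇ = J⁺·V = [-0.5760, 0.3420, -0.6090, 0.7340, 0.5980, -0.2970]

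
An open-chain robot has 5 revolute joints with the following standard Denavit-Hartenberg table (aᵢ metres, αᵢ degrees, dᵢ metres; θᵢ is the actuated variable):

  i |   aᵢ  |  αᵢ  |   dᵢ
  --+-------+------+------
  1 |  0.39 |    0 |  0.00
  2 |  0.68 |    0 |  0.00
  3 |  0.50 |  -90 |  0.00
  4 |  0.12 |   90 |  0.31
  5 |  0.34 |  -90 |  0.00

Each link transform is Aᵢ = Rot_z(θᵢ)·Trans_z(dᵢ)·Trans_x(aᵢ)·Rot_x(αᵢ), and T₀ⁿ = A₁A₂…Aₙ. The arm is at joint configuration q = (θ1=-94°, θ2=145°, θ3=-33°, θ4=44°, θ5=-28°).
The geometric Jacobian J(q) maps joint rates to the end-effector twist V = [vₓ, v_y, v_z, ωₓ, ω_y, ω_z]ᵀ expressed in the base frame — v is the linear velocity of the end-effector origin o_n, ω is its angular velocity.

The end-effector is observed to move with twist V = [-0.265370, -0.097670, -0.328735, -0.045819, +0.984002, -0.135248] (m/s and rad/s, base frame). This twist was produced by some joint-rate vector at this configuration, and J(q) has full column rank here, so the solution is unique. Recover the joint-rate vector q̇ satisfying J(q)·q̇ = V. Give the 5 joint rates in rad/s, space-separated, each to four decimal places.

0.0810 0.2930 -0.7790 0.9500 0.3750

o_n = [1.1173, 0.5303, -0.2919]
J₁: ẑ×o_n = [-0.5303, 1.1173, 0.0000], ω = ẑ
J2: z=[0.0000, 0.0000, 1.0000] o=[-0.0272, -0.3890, 0.0000] → [-0.9194, 1.1445, 0.0000, 0.0000, 0.0000, 1.0000]
J3: z=[0.0000, 0.0000, 1.0000] o=[0.4007, 0.1394, 0.0000] → [-0.3909, 0.7165, 0.0000, 0.0000, 0.0000, 1.0000]
J4: z=[-0.3090, 0.9511, 0.0000] o=[0.8763, 0.2939, 0.0000] → [-0.2776, -0.0902, -0.3023, -0.3090, 0.9511, 0.0000]
J5: z=[0.6607, 0.2147, 0.7193] o=[0.8626, 0.6154, -0.0834] → [0.0164, 0.3210, -0.1109, 0.6607, 0.2147, 0.7193]
q̇ = J⁺·V = [0.0810, 0.2930, -0.7790, 0.9500, 0.3750]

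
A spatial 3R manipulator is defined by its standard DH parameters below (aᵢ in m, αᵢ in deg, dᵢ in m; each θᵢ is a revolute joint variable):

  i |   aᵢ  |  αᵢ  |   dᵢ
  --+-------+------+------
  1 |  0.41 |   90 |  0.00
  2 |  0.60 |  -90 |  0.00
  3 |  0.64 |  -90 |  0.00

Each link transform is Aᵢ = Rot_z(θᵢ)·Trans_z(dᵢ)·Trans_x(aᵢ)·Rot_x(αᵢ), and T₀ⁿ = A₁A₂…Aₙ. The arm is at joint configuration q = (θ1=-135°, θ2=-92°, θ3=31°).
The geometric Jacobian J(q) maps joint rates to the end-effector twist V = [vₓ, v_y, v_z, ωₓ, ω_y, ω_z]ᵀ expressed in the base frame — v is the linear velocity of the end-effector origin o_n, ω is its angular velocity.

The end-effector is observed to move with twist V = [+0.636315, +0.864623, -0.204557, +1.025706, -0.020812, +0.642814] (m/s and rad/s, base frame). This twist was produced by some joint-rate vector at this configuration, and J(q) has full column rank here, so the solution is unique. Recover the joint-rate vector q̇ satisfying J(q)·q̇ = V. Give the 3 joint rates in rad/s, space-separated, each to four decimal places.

o_n = [-0.0285, -0.4946, -1.1479]
J₁: ẑ×o_n = [0.4946, -0.0285, 0.0000], ω = ẑ
J2: z=[-0.7071, 0.7071, 0.0000] o=[-0.2899, -0.2899, 0.0000] → [-0.8117, -0.8117, -0.0401, -0.7071, 0.7071, 0.0000]
J3: z=[-0.7067, -0.7067, -0.0349] o=[-0.2751, -0.2751, -0.5996] → [0.3798, -0.3960, 0.3294, -0.7067, -0.7067, -0.0349]
q̇ = J⁺·V = [0.6180, -0.7400, -0.7110]

0.6180 -0.7400 -0.7110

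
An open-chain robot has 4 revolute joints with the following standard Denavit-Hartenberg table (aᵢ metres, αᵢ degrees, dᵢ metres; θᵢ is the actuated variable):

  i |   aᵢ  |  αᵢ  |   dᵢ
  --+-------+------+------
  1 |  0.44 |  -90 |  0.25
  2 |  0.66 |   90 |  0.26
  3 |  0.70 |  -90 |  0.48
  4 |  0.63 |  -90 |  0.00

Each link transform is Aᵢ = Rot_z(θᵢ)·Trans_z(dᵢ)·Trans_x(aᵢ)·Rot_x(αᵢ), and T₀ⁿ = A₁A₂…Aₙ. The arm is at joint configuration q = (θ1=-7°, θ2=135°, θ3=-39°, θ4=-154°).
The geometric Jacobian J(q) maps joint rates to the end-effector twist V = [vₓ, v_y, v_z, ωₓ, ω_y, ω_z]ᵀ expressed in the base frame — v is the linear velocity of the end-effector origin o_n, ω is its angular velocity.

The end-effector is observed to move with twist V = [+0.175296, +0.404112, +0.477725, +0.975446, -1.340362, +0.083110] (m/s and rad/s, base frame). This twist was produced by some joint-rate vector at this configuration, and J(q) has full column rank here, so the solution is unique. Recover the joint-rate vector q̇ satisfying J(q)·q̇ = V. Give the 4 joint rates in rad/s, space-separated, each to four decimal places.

o_n = [0.4527, 0.1216, -0.8249]
J₁: ẑ×o_n = [-0.1216, 0.4527, 0.0000], ω = ẑ
J2: z=[0.1219, 0.9925, 0.0000] o=[0.4367, -0.0536, 0.2500] → [-1.0669, 0.1310, 0.0055, 0.1219, 0.9925, 0.0000]
J3: z=[0.7018, -0.0862, -0.7071] o=[0.0052, 0.2613, -0.2167] → [-0.0464, 0.1104, -0.0595, 0.7018, -0.0862, -0.7071]
J4: z=[-0.3470, 0.8256, -0.4450] o=[-0.0934, -0.1704, -0.9408] → [0.2256, -0.2028, -0.5522, -0.3470, 0.8256, -0.4450]
q̇ = J⁺·V = [0.3460, -0.4530, 0.9860, -0.9760]

0.3460 -0.4530 0.9860 -0.9760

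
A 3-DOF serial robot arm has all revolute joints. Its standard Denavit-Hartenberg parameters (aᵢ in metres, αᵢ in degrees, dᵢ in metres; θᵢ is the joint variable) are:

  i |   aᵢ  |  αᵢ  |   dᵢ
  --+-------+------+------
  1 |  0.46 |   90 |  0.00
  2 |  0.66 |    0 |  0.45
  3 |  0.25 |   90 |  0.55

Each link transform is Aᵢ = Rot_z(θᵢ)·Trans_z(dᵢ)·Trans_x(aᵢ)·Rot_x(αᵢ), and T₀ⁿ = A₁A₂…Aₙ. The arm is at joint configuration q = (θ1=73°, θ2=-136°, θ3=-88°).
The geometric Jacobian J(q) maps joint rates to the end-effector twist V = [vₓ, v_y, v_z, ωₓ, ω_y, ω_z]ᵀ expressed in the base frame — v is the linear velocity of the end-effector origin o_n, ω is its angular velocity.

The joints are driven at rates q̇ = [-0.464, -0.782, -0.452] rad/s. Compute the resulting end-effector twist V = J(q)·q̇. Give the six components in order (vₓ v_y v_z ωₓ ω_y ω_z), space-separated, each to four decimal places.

-0.2642 -0.5552 0.5932 -1.1801 0.3608 -0.4640

o_n = [0.8994, -0.4785, -0.2848]
J₁: ẑ×o_n = [0.4785, 0.8994, -0.0000], ω = ẑ
J2: z=[0.9563, -0.2924, 0.0000] o=[0.1345, 0.4399, 0.0000] → [0.0833, 0.2724, -0.6546, 0.9563, -0.2924, 0.0000]
J3: z=[0.9563, -0.2924, 0.0000] o=[0.4260, -0.1457, -0.4585] → [-0.0508, -0.1661, -0.1798, 0.9563, -0.2924, 0.0000]
V = J·q̇ = [-0.2642, -0.5552, 0.5932, -1.1801, 0.3608, -0.4640]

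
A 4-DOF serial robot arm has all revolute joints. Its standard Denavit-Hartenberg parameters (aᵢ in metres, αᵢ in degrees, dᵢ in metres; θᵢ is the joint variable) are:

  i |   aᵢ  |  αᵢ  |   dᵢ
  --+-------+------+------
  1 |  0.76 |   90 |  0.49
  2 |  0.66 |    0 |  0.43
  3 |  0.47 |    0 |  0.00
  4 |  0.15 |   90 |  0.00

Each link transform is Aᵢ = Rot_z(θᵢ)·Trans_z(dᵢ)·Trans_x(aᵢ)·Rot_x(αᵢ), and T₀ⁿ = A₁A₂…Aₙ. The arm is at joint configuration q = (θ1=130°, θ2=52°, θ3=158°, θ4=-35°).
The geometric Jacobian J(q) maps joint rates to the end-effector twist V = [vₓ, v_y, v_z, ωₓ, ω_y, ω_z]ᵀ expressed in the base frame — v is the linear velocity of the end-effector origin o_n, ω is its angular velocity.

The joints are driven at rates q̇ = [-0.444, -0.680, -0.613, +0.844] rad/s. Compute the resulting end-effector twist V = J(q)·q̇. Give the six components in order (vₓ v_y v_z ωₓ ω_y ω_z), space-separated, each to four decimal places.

o_n = [-0.0626, 0.7436, 0.7882]
J₁: ẑ×o_n = [-0.7436, -0.0626, 0.0000], ω = ẑ
J2: z=[0.7660, 0.6428, 0.0000] o=[-0.4885, 0.5822, 0.4900] → [0.1917, -0.2284, -0.1501, 0.7660, 0.6428, 0.0000]
J3: z=[0.7660, 0.6428, 0.0000] o=[-0.4203, 1.1699, 1.0101] → [-0.1427, 0.1700, -0.5565, 0.7660, 0.6428, 0.0000]
J4: z=[0.7660, 0.6428, 0.0000] o=[-0.1587, 0.8581, 0.7751] → [0.0084, -0.0100, -0.1494, 0.7660, 0.6428, 0.0000]
V = J·q̇ = [0.2944, 0.0705, 0.3171, -0.3440, -0.2886, -0.4440]

0.2944 0.0705 0.3171 -0.3440 -0.2886 -0.4440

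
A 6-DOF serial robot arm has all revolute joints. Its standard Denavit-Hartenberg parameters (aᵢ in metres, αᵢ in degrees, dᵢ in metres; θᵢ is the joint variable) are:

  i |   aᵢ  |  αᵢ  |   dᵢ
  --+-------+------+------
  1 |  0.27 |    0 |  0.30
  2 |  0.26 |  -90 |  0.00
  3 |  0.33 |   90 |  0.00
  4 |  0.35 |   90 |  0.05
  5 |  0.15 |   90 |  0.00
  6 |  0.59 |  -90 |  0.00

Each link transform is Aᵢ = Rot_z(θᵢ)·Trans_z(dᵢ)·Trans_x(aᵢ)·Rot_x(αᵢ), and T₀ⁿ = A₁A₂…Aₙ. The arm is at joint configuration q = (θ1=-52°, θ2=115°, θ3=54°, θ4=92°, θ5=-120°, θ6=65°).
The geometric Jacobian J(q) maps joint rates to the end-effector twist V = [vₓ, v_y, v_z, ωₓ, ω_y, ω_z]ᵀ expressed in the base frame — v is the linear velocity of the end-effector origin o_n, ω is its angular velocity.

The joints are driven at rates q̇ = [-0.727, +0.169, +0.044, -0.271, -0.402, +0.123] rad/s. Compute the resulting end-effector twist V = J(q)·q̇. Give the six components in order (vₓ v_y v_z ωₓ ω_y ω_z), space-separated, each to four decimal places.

0.4252 -0.1760 0.0041 -0.1150 -0.3942 -0.3591

o_n = [0.2544, 0.3323, -0.5690]
J₁: ẑ×o_n = [-0.3323, 0.2544, 0.0000], ω = ẑ
J2: z=[0.0000, 0.0000, 1.0000] o=[0.1662, -0.2128, 0.3000] → [-0.5450, 0.0882, 0.0000, 0.0000, 0.0000, 1.0000]
J3: z=[-0.8910, 0.4540, 0.0000] o=[0.2843, 0.0189, 0.3000] → [-0.3945, -0.7742, -0.2657, -0.8910, 0.4540, 0.0000]
J4: z=[0.3673, 0.7208, 0.5878] o=[0.3723, 0.1917, 0.0330] → [-0.5165, 0.1518, 0.1366, 0.3673, 0.7208, 0.5878]
J5: z=[0.2356, 0.5392, -0.8085] o=[0.0758, 0.3802, 0.0723] → [-0.3845, 0.0067, -0.1076, 0.2356, 0.5392, -0.8085]
J6: z=[0.9629, -0.0167, 0.2694] o=[0.0955, 0.2539, -0.0062] → [-0.0117, 0.5847, 0.0781, 0.9629, -0.0167, 0.2694]
V = J·q̇ = [0.4252, -0.1760, 0.0041, -0.1150, -0.3942, -0.3591]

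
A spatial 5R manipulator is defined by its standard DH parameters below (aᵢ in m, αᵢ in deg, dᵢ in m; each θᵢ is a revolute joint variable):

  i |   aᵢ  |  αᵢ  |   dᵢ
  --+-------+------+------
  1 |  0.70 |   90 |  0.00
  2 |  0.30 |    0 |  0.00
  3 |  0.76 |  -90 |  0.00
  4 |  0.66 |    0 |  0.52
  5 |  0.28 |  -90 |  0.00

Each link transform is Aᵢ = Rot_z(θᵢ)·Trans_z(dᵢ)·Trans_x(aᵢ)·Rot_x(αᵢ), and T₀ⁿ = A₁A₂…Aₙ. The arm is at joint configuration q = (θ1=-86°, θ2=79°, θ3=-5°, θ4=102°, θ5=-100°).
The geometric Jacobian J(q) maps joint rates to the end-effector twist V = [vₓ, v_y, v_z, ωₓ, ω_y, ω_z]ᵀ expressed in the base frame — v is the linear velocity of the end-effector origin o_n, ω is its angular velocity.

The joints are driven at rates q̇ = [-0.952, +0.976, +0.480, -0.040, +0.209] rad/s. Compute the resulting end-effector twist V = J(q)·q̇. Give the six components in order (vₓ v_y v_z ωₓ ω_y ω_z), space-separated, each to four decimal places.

-0.5068 1.0962 -0.2864 -1.4638 0.0605 -0.9054

o_n = [0.6891, -0.4592, 1.3055]
J₁: ẑ×o_n = [0.4592, 0.6891, -0.0000], ω = ẑ
J2: z=[-0.9976, -0.0698, 0.0000] o=[0.0488, -0.6983, 0.0000] → [-0.0911, 1.3023, -0.1938, -0.9976, -0.0698, 0.0000]
J3: z=[-0.9976, -0.0698, 0.0000] o=[0.0528, -0.7554, 0.2945] → [-0.0705, 1.0085, -0.2511, -0.9976, -0.0698, 0.0000]
J4: z=[-0.0671, 0.9589, 0.2756] o=[0.0674, -0.9644, 1.0250] → [0.1297, 0.1901, -0.6300, -0.0671, 0.9589, 0.2756]
J5: z=[-0.0671, 0.9589, 0.2756] o=[0.6739, -0.3830, 1.0365] → [0.2790, 0.0222, -0.0094, -0.0671, 0.9589, 0.2756]
V = J·q̇ = [-0.5068, 1.0962, -0.2864, -1.4638, 0.0605, -0.9054]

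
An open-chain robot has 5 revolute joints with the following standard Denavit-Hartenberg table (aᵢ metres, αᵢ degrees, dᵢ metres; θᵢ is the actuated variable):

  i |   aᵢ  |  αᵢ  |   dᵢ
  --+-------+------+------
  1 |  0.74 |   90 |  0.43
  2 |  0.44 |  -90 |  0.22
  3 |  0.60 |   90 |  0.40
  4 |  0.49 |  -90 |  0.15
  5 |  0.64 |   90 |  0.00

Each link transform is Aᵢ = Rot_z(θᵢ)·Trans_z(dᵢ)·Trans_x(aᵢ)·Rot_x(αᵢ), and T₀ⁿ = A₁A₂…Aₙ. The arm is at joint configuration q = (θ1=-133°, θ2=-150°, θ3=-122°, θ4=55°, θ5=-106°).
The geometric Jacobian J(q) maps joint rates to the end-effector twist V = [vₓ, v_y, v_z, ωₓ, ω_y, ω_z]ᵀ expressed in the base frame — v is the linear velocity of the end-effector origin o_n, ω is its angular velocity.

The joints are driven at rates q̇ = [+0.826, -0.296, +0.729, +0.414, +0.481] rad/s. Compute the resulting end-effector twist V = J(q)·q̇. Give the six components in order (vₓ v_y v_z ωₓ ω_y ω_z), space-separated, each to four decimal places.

o_n = [-1.4442, -0.8509, 0.1722]
J₁: ẑ×o_n = [0.8509, -1.4442, 0.0000], ω = ẑ
J2: z=[-0.7314, 0.6820, 0.0000] o=[-0.5047, -0.5412, 0.4300] → [-0.1758, -0.1885, 0.8673, -0.7314, 0.6820, 0.0000]
J3: z=[-0.3410, -0.3657, -0.8660] o=[-0.4057, -0.1125, 0.2100] → [-0.6257, 0.8865, -0.1279, -0.3410, -0.3657, -0.8660]
J4: z=[-0.1133, -0.8985, 0.4240] o=[-1.1020, -0.1131, 0.0226] → [0.1784, -0.1281, -0.2238, -0.1133, -0.8985, 0.4240]
J5: z=[0.5689, -0.4086, -0.7138] o=[-1.5182, -0.3264, -0.1870] → [-0.5211, -0.2571, -0.2681, 0.5689, -0.4086, -0.7138]
V = J·q̇ = [0.1220, -0.6676, -0.5716, 0.1946, -1.0370, 0.0269]

0.1220 -0.6676 -0.5716 0.1946 -1.0370 0.0269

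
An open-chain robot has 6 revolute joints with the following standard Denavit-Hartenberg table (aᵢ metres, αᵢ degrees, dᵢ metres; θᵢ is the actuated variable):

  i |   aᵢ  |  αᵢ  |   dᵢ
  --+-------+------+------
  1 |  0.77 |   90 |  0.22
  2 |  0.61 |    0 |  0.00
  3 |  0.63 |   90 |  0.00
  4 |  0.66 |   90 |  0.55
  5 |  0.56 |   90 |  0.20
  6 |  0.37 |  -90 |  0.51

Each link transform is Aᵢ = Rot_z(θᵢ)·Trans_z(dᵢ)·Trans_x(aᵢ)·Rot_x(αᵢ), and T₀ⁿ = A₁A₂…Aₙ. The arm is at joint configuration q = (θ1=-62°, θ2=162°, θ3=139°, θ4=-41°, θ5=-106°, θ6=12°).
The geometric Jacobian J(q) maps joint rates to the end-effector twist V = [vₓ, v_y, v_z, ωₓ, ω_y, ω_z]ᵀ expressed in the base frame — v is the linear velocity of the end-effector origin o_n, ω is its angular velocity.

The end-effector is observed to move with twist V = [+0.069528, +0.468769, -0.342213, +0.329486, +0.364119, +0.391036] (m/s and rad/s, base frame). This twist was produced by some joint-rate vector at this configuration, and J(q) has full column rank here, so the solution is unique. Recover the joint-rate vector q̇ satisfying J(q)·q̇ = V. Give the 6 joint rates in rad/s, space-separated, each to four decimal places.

0.4830 0.2090 -0.8400 0.1570 -0.1230 0.1210

o_n = [0.3965, -0.4185, 0.1795]
J₁: ẑ×o_n = [0.4185, 0.3965, -0.0000], ω = ẑ
J2: z=[-0.8829, -0.4695, 0.0000] o=[0.3615, -0.6799, 0.2200] → [0.0190, -0.0357, -0.2143, -0.8829, -0.4695, 0.0000]
J3: z=[-0.8829, -0.4695, 0.0000] o=[0.0891, -0.1676, 0.4085] → [0.1075, -0.2022, 0.3658, -0.8829, -0.4695, 0.0000]
J4: z=[-0.4024, 0.7568, -0.5150] o=[0.2415, -0.4541, -0.1315] → [0.2538, 0.0453, -0.1317, -0.4024, 0.7568, -0.5150]
J5: z=[0.5077, 0.6527, 0.5624] o=[0.5229, -0.0611, -0.8417] → [0.8675, -0.5896, -0.0990, 0.5077, 0.6527, 0.5624]
J6: z=[-0.8432, 0.2425, 0.4799] o=[0.7235, -0.3325, -0.3522] → [0.1702, 0.2914, 0.1517, -0.8432, 0.2425, 0.4799]
q̇ = J⁺·V = [0.4830, 0.2090, -0.8400, 0.1570, -0.1230, 0.1210]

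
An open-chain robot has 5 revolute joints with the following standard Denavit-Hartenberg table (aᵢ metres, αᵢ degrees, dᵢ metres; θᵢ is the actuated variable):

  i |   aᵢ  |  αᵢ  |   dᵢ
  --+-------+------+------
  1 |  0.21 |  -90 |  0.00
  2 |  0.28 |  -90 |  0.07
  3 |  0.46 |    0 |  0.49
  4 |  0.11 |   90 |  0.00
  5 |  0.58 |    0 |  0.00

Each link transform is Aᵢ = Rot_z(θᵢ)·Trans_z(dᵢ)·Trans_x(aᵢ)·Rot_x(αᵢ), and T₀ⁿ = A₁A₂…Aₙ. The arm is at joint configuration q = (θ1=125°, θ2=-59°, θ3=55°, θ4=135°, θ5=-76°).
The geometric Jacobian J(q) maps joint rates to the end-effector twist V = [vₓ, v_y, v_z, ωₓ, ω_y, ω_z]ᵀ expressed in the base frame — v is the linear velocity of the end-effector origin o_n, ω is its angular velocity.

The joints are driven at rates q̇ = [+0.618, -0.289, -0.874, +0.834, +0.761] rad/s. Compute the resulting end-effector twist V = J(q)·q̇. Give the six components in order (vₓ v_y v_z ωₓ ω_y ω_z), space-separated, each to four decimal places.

o_n = [0.0432, 0.3974, 0.2923]
J₁: ẑ×o_n = [-0.3974, 0.0432, 0.0000], ω = ẑ
J2: z=[-0.8192, -0.5736, 0.0000] o=[-0.1205, 0.1720, 0.0000] → [-0.1677, 0.2395, -0.0908, -0.8192, -0.5736, 0.0000]
J3: z=[-0.4917, 0.7022, -0.5150] o=[-0.2605, 0.2500, 0.2400] → [0.1127, -0.1307, -0.2857, -0.4917, 0.7022, -0.5150]
J4: z=[-0.4917, 0.7022, -0.5150] o=[-0.2707, 0.9215, 0.2138] → [-0.2148, -0.1231, 0.0373, -0.4917, 0.7022, -0.5150]
J5: z=[0.8580, 0.4916, -0.1488] o=[-0.2543, 0.8648, 0.1209] → [0.0147, -0.1914, -0.5473, 0.8580, 0.4916, -0.1488]
V = J·q̇ = [-0.4636, -0.1765, -0.1095, 0.9093, 0.5118, 0.5253]

-0.4636 -0.1765 -0.1095 0.9093 0.5118 0.5253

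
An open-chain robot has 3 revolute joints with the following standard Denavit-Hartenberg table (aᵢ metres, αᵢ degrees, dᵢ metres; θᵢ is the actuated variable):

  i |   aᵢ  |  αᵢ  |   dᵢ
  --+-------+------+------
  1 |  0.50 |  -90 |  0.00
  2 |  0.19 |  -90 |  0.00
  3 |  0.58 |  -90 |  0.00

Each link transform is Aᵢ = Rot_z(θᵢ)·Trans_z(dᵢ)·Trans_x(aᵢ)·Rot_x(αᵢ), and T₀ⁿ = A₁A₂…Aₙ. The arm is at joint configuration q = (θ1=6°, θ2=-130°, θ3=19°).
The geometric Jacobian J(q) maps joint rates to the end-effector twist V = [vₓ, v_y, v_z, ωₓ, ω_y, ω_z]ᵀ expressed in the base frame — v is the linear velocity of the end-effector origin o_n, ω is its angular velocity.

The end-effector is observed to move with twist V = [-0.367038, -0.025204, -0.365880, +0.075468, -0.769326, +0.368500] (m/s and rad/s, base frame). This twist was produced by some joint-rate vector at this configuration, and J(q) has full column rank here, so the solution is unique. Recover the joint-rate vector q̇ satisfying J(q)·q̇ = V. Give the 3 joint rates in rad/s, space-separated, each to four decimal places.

0.3730 -0.7730 -0.0070

o_n = [0.0450, -0.1851, 0.5656]
J₁: ẑ×o_n = [0.1851, 0.0450, -0.0000], ω = ẑ
J2: z=[-0.1045, 0.9945, 0.0000] o=[0.4973, 0.0523, 0.0000] → [0.5625, 0.0591, 0.4746, -0.1045, 0.9945, 0.0000]
J3: z=[0.7618, 0.0801, 0.6428] o=[0.3758, 0.0395, 0.1455] → [0.1780, -0.5327, -0.1447, 0.7618, 0.0801, 0.6428]
q̇ = J⁺·V = [0.3730, -0.7730, -0.0070]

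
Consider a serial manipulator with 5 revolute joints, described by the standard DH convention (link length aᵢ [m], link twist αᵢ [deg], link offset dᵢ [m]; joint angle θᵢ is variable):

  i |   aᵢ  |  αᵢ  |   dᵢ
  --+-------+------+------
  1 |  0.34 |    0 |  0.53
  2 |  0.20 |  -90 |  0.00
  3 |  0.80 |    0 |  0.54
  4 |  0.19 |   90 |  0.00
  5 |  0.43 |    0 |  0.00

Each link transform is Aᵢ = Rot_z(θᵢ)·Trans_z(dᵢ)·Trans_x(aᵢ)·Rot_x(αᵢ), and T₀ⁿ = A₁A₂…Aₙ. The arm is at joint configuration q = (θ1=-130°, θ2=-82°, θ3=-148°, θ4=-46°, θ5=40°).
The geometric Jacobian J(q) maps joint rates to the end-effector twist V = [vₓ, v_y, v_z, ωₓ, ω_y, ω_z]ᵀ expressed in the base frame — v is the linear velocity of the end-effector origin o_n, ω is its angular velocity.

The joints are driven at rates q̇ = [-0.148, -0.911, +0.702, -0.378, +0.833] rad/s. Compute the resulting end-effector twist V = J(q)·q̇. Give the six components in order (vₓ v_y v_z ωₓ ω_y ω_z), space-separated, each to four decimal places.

o_n = [0.1820, -1.4734, 0.8283]
J₁: ẑ×o_n = [1.4734, 0.1820, -0.0000], ω = ẑ
J2: z=[0.0000, 0.0000, 1.0000] o=[-0.2185, -0.2605, 0.5300] → [1.2129, 0.4005, -0.0000, 0.0000, 0.0000, 1.0000]
J3: z=[-0.5299, -0.8480, 0.0000] o=[-0.3882, -0.1545, 0.5300] → [-0.2530, 0.1581, 1.1824, -0.5299, -0.8480, 0.0000]
J4: z=[-0.5299, -0.8480, 0.0000] o=[-0.0990, -0.9719, 0.9539] → [0.1066, -0.0666, 0.5040, -0.5299, -0.8480, 0.0000]
J5: z=[-0.2052, 0.1282, -0.9703] o=[0.0574, -1.0696, 0.9080] → [-0.4020, -0.1372, 0.0669, -0.2052, 0.1282, -0.9703]
V = J·q̇ = [-1.8758, -0.3700, 0.6953, -0.3426, -0.1680, -1.8673]

-1.8758 -0.3700 0.6953 -0.3426 -0.1680 -1.8673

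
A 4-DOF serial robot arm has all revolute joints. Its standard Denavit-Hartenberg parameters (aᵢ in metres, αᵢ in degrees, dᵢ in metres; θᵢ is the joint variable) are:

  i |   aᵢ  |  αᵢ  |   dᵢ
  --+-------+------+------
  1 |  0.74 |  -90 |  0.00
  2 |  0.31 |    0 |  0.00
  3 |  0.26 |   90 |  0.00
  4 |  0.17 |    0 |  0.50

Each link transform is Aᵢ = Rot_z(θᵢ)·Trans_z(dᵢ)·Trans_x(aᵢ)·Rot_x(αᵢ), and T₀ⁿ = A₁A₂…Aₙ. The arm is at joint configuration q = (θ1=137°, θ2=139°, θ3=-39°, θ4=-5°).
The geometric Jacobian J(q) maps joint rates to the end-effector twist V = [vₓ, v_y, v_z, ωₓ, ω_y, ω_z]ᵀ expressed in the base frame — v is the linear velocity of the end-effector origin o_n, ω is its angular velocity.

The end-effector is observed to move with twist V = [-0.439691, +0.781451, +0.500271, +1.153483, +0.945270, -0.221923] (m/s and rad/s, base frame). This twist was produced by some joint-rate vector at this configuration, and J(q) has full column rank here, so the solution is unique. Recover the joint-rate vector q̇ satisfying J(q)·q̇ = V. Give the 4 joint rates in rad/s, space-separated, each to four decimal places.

o_n = [-0.6656, 0.6409, -0.7130]
J₁: ẑ×o_n = [-0.6409, -0.6656, 0.0000], ω = ẑ
J2: z=[-0.6820, -0.7314, 0.0000] o=[-0.5412, 0.5047, 0.0000] → [0.5215, -0.4863, -0.1839, -0.6820, -0.7314, 0.0000]
J3: z=[-0.6820, -0.7314, 0.0000] o=[-0.3701, 0.3451, -0.2034] → [0.3727, -0.3476, -0.4178, -0.6820, -0.7314, 0.0000]
J4: z=[-0.7202, 0.6716, -0.1736] o=[-0.3371, 0.3143, -0.4594] → [-0.1136, -0.1256, -0.0146, -0.7202, 0.6716, -0.1736]
q̇ = J⁺·V = [-0.2570, -0.5140, -0.9640, -0.2020]

-0.2570 -0.5140 -0.9640 -0.2020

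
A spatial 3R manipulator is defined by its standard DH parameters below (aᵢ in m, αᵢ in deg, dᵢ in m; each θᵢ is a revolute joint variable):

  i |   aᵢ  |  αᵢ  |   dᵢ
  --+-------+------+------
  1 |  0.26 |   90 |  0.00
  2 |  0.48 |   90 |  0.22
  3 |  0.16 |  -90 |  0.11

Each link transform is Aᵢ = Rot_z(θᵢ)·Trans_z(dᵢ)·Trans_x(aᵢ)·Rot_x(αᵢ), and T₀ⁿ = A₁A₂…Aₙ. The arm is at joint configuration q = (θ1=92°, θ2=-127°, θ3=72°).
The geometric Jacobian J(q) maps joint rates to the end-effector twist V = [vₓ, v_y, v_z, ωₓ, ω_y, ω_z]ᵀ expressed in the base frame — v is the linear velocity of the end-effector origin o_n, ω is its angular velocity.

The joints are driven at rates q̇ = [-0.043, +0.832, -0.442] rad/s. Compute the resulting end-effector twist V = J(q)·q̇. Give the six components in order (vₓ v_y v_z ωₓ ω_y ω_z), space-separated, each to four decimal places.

-0.0365 0.2391 -0.3919 0.8192 0.3818 -0.3090

o_n = [0.3771, -0.1334, -0.3566]
J₁: ẑ×o_n = [0.1334, 0.3771, -0.0000], ω = ẑ
J2: z=[0.9994, 0.0349, 0.0000] o=[-0.0091, 0.2598, 0.0000] → [-0.0124, 0.3564, -0.4065, 0.9994, 0.0349, 0.0000]
J3: z=[0.0279, -0.7981, 0.6018] o=[0.2209, -0.0212, -0.3833] → [0.0462, 0.0932, 0.1215, 0.0279, -0.7981, 0.6018]
V = J·q̇ = [-0.0365, 0.2391, -0.3919, 0.8192, 0.3818, -0.3090]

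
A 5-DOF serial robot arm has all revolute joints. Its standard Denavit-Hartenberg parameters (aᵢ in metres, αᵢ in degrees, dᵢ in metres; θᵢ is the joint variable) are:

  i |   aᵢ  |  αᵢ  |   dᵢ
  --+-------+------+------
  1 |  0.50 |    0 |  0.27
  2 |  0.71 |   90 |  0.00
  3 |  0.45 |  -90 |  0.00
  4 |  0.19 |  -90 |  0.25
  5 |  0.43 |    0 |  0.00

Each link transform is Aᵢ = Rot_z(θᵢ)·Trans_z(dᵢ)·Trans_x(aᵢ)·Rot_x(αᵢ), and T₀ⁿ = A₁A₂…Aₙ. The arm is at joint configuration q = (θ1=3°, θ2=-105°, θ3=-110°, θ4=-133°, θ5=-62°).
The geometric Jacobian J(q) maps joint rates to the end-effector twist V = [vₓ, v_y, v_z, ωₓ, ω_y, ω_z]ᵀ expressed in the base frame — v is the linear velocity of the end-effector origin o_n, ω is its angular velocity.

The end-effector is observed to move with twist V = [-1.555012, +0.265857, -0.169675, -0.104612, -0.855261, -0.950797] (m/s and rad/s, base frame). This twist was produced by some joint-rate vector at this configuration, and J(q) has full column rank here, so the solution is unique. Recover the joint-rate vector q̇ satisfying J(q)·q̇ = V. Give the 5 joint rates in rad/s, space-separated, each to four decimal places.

o_n = [-0.0387, -1.1264, -0.1171]
J₁: ẑ×o_n = [1.1264, -0.0387, 0.0000], ω = ẑ
J2: z=[0.0000, 0.0000, 1.0000] o=[0.4993, 0.0262, 0.2700] → [1.1525, -0.5380, 0.0000, 0.0000, 0.0000, 1.0000]
J3: z=[-0.9781, 0.2079, 0.0000] o=[0.3517, -0.6683, 0.2700] → [-0.0805, -0.3786, 0.5292, -0.9781, 0.2079, 0.0000]
J4: z=[-0.1954, -0.9192, -0.3420] o=[0.3837, -0.5178, -0.1529] → [-0.2410, 0.1514, -0.2693, -0.1954, -0.9192, -0.3420]
J5: z=[-0.6151, 0.3865, -0.6872] o=[0.1897, -0.7620, -0.1166] → [-0.2506, 0.1567, 0.3124, -0.6151, 0.3865, -0.6872]
q̇ = J⁺·V = [-0.4190, -0.9720, 0.5840, 0.6560, -0.9670]

-0.4190 -0.9720 0.5840 0.6560 -0.9670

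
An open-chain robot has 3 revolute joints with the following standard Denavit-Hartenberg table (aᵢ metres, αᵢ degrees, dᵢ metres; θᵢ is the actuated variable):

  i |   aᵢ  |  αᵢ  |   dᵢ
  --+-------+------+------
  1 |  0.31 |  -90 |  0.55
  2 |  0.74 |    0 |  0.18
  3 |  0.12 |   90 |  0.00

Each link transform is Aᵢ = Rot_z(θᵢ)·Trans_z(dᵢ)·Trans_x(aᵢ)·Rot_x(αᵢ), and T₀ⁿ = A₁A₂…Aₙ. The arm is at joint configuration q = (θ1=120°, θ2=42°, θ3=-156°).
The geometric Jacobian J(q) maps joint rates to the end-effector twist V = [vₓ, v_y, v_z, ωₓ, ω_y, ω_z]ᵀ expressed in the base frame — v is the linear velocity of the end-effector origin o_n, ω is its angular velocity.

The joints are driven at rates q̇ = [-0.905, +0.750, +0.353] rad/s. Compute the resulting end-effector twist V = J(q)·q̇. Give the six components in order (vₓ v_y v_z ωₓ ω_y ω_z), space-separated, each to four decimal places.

o_n = [-0.5614, 0.6124, 0.1645]
J₁: ẑ×o_n = [-0.6124, -0.5614, 0.0000], ω = ẑ
J2: z=[-0.8660, -0.5000, 0.0000] o=[-0.1550, 0.2685, 0.5500] → [0.1928, -0.3339, -0.5011, -0.8660, -0.5000, 0.0000]
J3: z=[-0.8660, -0.5000, 0.0000] o=[-0.5858, 0.6547, 0.0548] → [-0.0548, 0.0949, 0.0488, -0.8660, -0.5000, 0.0000]
V = J·q̇ = [0.6795, 0.2912, -0.3586, -0.9552, -0.5515, -0.9050]

0.6795 0.2912 -0.3586 -0.9552 -0.5515 -0.9050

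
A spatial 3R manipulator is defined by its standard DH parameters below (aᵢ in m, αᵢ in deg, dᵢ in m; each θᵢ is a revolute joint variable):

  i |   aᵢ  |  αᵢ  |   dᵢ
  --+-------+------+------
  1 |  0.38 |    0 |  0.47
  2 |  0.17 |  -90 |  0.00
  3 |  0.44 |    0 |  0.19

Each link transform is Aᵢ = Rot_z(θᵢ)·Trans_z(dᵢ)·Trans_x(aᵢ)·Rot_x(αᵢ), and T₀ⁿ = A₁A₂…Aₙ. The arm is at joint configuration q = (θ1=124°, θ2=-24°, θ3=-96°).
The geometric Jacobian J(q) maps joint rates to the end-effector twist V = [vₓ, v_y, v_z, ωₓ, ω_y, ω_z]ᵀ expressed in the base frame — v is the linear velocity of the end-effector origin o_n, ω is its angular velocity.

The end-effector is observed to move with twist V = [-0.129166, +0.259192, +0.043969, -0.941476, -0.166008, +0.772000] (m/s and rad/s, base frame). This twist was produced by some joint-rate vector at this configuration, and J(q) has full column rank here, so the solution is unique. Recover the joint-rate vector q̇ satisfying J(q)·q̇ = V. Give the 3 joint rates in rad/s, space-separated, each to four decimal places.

o_n = [-0.4211, 0.4042, 0.9076]
J₁: ẑ×o_n = [-0.4042, -0.4211, 0.0000], ω = ẑ
J2: z=[0.0000, 0.0000, 1.0000] o=[-0.2125, 0.3150, 0.4700] → [-0.0891, -0.2086, 0.0000, 0.0000, 0.0000, 1.0000]
J3: z=[-0.9848, -0.1736, 0.0000] o=[-0.2420, 0.4825, 0.4700] → [-0.0760, 0.4309, 0.0460, -0.9848, -0.1736, 0.0000]
q̇ = J⁺·V = [-0.0390, 0.8110, 0.9560]

-0.0390 0.8110 0.9560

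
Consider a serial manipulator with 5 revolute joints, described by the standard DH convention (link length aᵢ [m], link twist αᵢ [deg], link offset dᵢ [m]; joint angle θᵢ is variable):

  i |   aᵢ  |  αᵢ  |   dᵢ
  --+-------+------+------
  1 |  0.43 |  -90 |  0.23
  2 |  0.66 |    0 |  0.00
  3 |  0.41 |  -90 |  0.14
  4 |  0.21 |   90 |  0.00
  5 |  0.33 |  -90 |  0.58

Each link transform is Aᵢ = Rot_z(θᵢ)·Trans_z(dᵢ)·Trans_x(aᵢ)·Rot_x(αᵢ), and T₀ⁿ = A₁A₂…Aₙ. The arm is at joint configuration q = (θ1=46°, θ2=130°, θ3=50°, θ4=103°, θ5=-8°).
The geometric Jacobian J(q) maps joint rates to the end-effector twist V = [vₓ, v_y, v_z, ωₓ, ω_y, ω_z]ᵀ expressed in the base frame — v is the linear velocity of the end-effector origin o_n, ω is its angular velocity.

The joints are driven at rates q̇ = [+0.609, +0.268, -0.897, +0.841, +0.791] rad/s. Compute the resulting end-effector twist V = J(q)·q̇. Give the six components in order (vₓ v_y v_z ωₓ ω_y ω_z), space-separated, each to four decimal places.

1.1967 -0.0937 -0.1652 0.0451 -1.1150 1.4500

o_n = [-0.2201, -0.9672, -0.3215]
J₁: ẑ×o_n = [0.9672, -0.2201, 0.0000], ω = ẑ
J2: z=[-0.7193, 0.6947, 0.0000] o=[0.2987, 0.3093, 0.2300] → [-0.3831, -0.3967, 1.2786, -0.7193, 0.6947, 0.0000]
J3: z=[-0.7193, 0.6947, 0.0000] o=[0.0040, 0.0041, -0.2756] → [-0.0319, -0.0330, 0.8544, -0.7193, 0.6947, 0.0000]
J4: z=[0.0000, 0.0000, 1.0000] o=[-0.3815, -0.1935, -0.2756] → [0.7736, 0.1614, -0.0000, 0.0000, 0.0000, 1.0000]
J5: z=[-0.5150, -0.8572, 0.0000] o=[-0.2015, -0.3017, -0.2756] → [0.0394, -0.0237, 0.3268, -0.5150, -0.8572, 0.0000]
V = J·q̇ = [1.1967, -0.0937, -0.1652, 0.0451, -1.1150, 1.4500]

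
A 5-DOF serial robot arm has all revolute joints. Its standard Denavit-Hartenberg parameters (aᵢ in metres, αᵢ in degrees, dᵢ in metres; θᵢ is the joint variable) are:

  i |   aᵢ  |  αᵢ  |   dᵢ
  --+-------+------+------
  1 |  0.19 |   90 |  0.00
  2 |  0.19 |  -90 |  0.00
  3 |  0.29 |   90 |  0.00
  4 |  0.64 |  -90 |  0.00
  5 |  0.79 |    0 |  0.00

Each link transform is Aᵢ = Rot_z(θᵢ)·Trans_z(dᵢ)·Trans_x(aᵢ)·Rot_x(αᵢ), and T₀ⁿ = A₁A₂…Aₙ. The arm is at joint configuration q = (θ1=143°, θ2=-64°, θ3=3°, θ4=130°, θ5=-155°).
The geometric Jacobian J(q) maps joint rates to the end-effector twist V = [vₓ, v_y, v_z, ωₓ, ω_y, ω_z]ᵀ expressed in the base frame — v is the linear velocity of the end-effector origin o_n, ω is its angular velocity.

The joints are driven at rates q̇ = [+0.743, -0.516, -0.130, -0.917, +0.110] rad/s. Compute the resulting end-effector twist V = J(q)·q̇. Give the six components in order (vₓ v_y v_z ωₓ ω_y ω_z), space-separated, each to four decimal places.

o_n = [-0.1111, 0.4790, -0.5161]
J₁: ẑ×o_n = [-0.4790, -0.1111, 0.0000], ω = ẑ
J2: z=[0.6018, 0.7986, 0.0000] o=[-0.1517, 0.1143, 0.0000] → [-0.4122, 0.3106, 0.1870, 0.6018, 0.7986, 0.0000]
J3: z=[-0.7178, 0.5409, 0.4384] o=[-0.2183, 0.1645, -0.1708] → [-0.3247, -0.2009, -0.2837, -0.7178, 0.5409, 0.4384]
J4: z=[0.5827, 0.8113, -0.0470] o=[-0.3288, 0.2288, -0.4311] → [-0.0572, 0.0393, -0.0308, 0.5827, 0.8113, -0.0470]
J5: z=[0.7534, -0.5175, 0.4058] o=[-0.5239, 0.4028, 0.1531] → [0.3154, 0.6717, 0.2711, 0.7534, -0.5175, 0.4058]
V = J·q̇ = [-0.0138, -0.1789, -0.0015, -0.6687, -1.2833, 0.7738]

-0.0138 -0.1789 -0.0015 -0.6687 -1.2833 0.7738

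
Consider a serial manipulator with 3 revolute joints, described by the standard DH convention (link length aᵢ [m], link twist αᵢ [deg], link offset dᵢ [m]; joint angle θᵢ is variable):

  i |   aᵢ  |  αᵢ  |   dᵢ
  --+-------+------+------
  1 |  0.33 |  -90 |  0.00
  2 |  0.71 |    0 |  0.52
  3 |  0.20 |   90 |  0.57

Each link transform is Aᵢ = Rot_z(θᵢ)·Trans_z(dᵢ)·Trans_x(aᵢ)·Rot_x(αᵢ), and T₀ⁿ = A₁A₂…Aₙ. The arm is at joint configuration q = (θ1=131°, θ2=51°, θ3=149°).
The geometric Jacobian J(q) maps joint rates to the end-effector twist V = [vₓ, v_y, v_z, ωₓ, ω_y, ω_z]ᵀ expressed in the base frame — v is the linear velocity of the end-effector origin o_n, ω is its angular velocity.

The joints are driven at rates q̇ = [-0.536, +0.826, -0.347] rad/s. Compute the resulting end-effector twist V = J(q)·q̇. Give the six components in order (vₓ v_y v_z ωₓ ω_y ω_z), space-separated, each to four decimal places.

o_n = [-1.2090, -0.2707, -0.4834]
J₁: ẑ×o_n = [0.2707, -1.2090, 0.0000], ω = ẑ
J2: z=[-0.7547, -0.6561, 0.0000] o=[-0.2165, 0.2491, 0.0000] → [0.3171, -0.3648, -0.2589, -0.7547, -0.6561, 0.0000]
J3: z=[-0.7547, -0.6561, 0.0000] o=[-0.9021, 0.2451, -0.5518] → [-0.0449, 0.0516, 0.1879, -0.7547, -0.6561, 0.0000]
V = J·q̇ = [0.1324, 0.3288, -0.2790, -0.3615, -0.3143, -0.5360]

0.1324 0.3288 -0.2790 -0.3615 -0.3143 -0.5360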